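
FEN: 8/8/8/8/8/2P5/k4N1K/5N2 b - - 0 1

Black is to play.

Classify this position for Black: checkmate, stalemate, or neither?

neither

Black to move; black king on a2.
In check: no.
Legal moves for Black: Kb3, Ka3, Kb2, Kb1, Ka1.
Black has 5 legal moves and is not in check → neither.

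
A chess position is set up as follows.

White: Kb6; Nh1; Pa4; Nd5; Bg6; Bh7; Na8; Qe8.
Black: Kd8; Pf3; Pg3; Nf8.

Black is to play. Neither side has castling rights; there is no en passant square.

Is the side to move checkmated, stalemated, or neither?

Black to move; black king on d8.
In check: yes, from the white queen on e8.
King squares — c7: attacked by Nd5; d7: attacked by Qe8; e7: attacked by Nd5; c8: attacked by Qe8; e8: attacked by Bg6.
Legal moves for Black: none.
In check with no legal moves → checkmate.

checkmate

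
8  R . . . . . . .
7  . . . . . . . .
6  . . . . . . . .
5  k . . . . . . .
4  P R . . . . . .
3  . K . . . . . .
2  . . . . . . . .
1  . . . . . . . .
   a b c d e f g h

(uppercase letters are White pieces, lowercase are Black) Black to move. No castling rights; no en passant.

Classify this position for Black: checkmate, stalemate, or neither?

checkmate

Black to move; black king on a5.
In check: yes, from the white rook on a8.
King squares — a4: attacked by Kb3; b4: attacked by Kb3; b5: attacked by Pa4; a6: attacked by Ra8; b6: attacked by Rb4.
Legal moves for Black: none.
In check with no legal moves → checkmate.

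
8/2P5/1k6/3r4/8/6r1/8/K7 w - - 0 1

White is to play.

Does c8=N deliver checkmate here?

no

After c8=N: black king on b6; in check: yes, from the white knight on c8.
Black has 7 legal replies: Kc7, Kb7, Kc6, Ka6, Kc5, Kb5, Ka5.
In check but a legal move exists → not checkmate.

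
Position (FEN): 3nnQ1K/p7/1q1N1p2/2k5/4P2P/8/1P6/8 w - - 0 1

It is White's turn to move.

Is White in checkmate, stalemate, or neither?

neither

White to move; white king on h8.
In check: no.
Legal moves for White include: Kg8, Kh7, Qg8, Qxe8, Qg7, Qf7, Qe7, Qh6, Qxf6, Nxe8+, Nc8+, Nf7+, Nb7+, Nf5+, Nb5+, Nc4+, h5, e5, ... (list truncated; more exist).
White has legal moves and is not in check → neither.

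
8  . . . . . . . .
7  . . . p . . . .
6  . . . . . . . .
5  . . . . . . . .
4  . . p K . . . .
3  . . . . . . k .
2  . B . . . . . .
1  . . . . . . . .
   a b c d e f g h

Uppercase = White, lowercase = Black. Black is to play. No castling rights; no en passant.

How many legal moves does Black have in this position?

Black to move; king on g3.
In check: no.
Legal moves: Kh4, Kg4, Kf4, Kh3, Kf3, Kh2, Kg2, Kf2, d6, c3, d5.
Count: 11.

11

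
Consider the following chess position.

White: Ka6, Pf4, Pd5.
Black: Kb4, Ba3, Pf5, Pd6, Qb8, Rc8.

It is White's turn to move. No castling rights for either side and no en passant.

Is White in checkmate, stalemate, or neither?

White to move; white king on a6.
In check: no.
King squares — a5: attacked by Kb4; b5: attacked by Kb4; b6: attacked by Qb8; a7: attacked by Qb8; b7: attacked by Qb8.
Legal moves for White: none.
Not in check and no legal moves → stalemate.

stalemate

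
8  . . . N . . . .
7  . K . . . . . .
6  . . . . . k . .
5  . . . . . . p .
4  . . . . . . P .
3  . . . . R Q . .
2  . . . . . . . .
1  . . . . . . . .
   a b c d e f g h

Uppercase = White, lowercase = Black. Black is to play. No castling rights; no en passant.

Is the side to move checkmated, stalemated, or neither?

neither

Black to move; black king on f6.
In check: yes, from the white queen on f3.
Legal moves for Black: Kg7, Kg6.
Black is in check but has 2 legal moves → neither.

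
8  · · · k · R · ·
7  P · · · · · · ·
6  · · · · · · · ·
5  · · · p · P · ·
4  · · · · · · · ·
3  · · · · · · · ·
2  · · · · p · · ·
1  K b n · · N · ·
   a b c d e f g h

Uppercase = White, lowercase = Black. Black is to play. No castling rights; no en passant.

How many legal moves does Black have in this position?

Black to move; king on d8.
In check: yes, from the white rook on f8.
Legal moves: Ke7, Kd7, Kc7.
Count: 3.

3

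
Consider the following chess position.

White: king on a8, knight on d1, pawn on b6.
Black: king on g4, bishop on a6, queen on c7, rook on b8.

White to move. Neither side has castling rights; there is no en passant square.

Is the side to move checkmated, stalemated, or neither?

checkmate

White to move; white king on a8.
In check: yes, from the black rook on b8.
King squares — a7: attacked by Qc7; b7: attacked by Ba6; b8: attacked by Qc7.
Legal moves for White: none.
In check with no legal moves → checkmate.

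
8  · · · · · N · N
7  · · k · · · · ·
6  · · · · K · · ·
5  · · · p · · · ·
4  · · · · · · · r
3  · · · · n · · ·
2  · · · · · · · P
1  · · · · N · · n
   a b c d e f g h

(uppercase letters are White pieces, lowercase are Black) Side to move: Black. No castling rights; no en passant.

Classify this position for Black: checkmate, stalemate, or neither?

Black to move; black king on c7.
In check: no.
Legal moves for Black include: Kd8, Kc8, Kb8, Kb7, Kc6, Kb6, Rxh8, Rh7, Rh6+, Rh5, Rg4, Rf4, Re4+, Rd4, Rc4, Rb4, Ra4, Rh3, ... (list truncated; more exist).
Black has legal moves and is not in check → neither.

neither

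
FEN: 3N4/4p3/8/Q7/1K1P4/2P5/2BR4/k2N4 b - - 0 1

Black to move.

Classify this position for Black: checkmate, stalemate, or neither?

Black to move; black king on a1.
In check: yes, from the white queen on a5.
King squares — b1: attacked by Bc2; a2: attacked by Qa5; b2: attacked by Nd1.
Legal moves for Black: none.
In check with no legal moves → checkmate.

checkmate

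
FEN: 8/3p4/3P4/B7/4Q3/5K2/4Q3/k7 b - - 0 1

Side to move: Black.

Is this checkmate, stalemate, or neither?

stalemate

Black to move; black king on a1.
In check: no.
King squares — b1: attacked by Qe4; a2: attacked by Qe2; b2: attacked by Qe2.
Legal moves for Black: none.
Not in check and no legal moves → stalemate.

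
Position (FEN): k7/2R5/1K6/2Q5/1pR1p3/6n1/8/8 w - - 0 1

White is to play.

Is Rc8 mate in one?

yes

After Rc8: black king on a8; in check: yes, from the white rook on c8.
King squares — a7: attacked by Kb6; b7: attacked by Kb6; b8: attacked by Rc8.
Black has no legal moves → checkmate.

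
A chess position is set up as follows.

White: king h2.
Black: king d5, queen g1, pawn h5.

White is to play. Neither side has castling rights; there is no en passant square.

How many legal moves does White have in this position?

White to move; king on h2.
In check: yes, from the black queen on g1.
Legal moves: Kh3, Kxg1.
Count: 2.

2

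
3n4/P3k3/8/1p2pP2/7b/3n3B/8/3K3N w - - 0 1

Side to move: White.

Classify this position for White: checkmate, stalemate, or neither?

neither

White to move; white king on d1.
In check: no.
Legal moves for White: Bg4, Bg2, Bf1, Ng3, Nf2, Ke2, Kd2, Kc2, a8=Q, a8=R, a8=B, a8=N, f6+.
White has 13 legal moves and is not in check → neither.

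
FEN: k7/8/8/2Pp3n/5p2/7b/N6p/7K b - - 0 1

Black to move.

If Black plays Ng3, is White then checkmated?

no

After Ng3: white king on h1; in check: yes, from the black knight on g3.
White has 1 legal reply: Kxh2.
In check but a legal move exists → not checkmate.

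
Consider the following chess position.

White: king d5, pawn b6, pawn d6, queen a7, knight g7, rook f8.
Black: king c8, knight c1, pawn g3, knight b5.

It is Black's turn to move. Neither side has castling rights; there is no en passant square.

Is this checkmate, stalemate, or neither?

Black to move; black king on c8.
In check: yes, from the white rook on f8.
King squares — b7: attacked by Qa7; c7: attacked by Pb6; d7: attacked by Qa7; b8: attacked by Qa7; d8: attacked by Rf8.
Legal moves for Black: none.
In check with no legal moves → checkmate.

checkmate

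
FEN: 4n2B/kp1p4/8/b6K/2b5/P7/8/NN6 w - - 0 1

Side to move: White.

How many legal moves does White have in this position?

16

White to move; king on h5.
In check: no.
Legal moves: Bg7, Bf6, Be5, Bd4+, Bc3, Bb2, Kh6, Kg6, Kg5, Kh4, Kg4, Nc3, Nd2, Nb3, Nc2, a4.
Count: 16.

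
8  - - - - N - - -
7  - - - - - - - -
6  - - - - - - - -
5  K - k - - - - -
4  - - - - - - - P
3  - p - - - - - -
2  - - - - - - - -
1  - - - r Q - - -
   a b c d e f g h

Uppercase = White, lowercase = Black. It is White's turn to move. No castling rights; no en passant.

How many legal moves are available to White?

White to move; king on a5.
In check: no.
Legal moves: Ng7, Nc7, Nf6, Nd6, Ka6, Ka4, Qe7+, Qe6, Qe5+, Qe4, Qb4+, Qg3, Qe3+, Qc3+, Qf2+, Qe2, Qd2, Qh1, Qg1+, Qf1, Qxd1, h5.
Count: 22.

22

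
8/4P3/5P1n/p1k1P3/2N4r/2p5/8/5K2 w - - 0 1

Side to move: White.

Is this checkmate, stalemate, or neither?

neither

White to move; white king on f1.
In check: no.
Legal moves for White: Nd6, Nb6, Nxa5, Ne3, Na3, Nd2, Nb2, Kg2, Kf2, Ke2, Kg1, Ke1, e8=Q, e8=R, e8=B, e8=N, f7, e6.
White has 18 legal moves and is not in check → neither.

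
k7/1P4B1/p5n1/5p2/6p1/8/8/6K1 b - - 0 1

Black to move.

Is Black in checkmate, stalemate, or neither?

neither

Black to move; black king on a8.
In check: yes, from the white pawn on b7.
King squares — a7: available; b7: available; b8: available.
Legal moves for Black: Kb8, Kxb7, Ka7.
Black is in check but has 3 legal moves → neither.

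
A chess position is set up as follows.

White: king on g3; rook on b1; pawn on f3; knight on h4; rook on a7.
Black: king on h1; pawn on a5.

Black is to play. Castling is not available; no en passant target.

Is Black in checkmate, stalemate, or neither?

checkmate

Black to move; black king on h1.
In check: yes, from the white rook on b1.
King squares — g1: attacked by Rb1; g2: attacked by Kg3; h2: attacked by Kg3.
Legal moves for Black: none.
In check with no legal moves → checkmate.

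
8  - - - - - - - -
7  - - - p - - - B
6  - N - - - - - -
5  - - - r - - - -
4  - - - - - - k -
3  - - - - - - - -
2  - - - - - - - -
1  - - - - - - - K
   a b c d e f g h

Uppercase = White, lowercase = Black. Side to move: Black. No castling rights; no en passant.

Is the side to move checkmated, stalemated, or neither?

Black to move; black king on g4.
In check: no.
Legal moves for Black include: Rd6, Rh5+, Rg5, Rf5, Re5, Rc5, Rb5, Ra5, Rd4, Rd3, Rd2, Rd1+, Kh5, Kg5, Kh4, Kf4, Kh3, Kg3, ... (list truncated; more exist).
Black has legal moves and is not in check → neither.

neither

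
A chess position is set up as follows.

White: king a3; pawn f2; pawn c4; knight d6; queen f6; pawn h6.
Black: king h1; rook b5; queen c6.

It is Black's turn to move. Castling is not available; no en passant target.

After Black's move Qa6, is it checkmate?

yes

After Qa6: white king on a3; in check: yes, from the black queen on a6.
King squares — a2: attacked by Qa6; b2: attacked by Rb5; b3: attacked by Rb5; a4: attacked by Qa6; b4: attacked by Rb5.
White has no legal moves → checkmate.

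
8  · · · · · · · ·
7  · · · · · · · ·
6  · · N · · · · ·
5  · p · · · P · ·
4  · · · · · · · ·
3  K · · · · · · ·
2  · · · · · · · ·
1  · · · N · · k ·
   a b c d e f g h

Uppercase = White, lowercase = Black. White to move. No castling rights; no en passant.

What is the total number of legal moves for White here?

White to move; king on a3.
In check: no.
Legal moves: Nd8, Nb8, Ne7, Na7, Ne5, Na5, Nd4, Nb4, Kb4, Kb3, Kb2, Ka2, Ne3, Nc3, Nf2, Nb2, f6.
Count: 17.

17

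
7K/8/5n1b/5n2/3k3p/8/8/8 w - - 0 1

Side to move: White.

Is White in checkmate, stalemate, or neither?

White to move; white king on h8.
In check: no.
King squares — g7: attacked by Nf5; h7: attacked by Nf6; g8: attacked by Nf6.
Legal moves for White: none.
Not in check and no legal moves → stalemate.

stalemate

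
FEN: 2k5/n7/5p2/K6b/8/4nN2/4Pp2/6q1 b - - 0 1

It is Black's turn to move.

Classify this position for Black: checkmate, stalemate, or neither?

Black to move; black king on c8.
In check: no.
Legal moves for Black include: Kd8, Kb8, Kd7, Kc7, Kb7, Nc6+, Nb5, Be8, Bf7, Bg6, Bg4, Bxf3, Nf5, Nd5, Ng4, Nc4+, Ng2, Nc2, ... (list truncated; more exist).
Black has legal moves and is not in check → neither.

neither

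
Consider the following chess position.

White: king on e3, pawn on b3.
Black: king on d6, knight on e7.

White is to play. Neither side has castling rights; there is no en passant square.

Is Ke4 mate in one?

no

After Ke4: black king on d6; in check: no.
Black is not in check, so this cannot be checkmate.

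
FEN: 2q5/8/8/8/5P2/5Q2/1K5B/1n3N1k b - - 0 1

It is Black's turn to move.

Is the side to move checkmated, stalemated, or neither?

Black to move; black king on h1.
In check: yes, from the white queen on f3.
King squares — g1: attacked by Bh2; g2: attacked by Qf3; h2: attacked by Nf1.
Legal moves for Black: none.
In check with no legal moves → checkmate.

checkmate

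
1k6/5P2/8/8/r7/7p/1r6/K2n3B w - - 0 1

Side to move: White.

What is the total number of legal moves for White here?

White to move; king on a1.
In check: yes, from the black rook on a4.
Legal moves: none.
Count: 0.

0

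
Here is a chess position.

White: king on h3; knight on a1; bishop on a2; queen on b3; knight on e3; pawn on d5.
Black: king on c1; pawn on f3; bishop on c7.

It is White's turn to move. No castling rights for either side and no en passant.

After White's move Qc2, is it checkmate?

yes

After Qc2: black king on c1; in check: yes, from the white queen on c2.
King squares — b1: attacked by Ba2; d1: attacked by Qc2; b2: attacked by Qc2; c2: attacked by Na1; d2: attacked by Qc2.
Black has no legal moves → checkmate.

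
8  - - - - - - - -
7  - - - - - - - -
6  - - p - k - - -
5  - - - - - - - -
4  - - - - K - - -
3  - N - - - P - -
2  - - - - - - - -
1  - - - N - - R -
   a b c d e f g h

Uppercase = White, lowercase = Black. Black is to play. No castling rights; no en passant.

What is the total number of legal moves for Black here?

6

Black to move; king on e6.
In check: no.
Legal moves: Kf7, Ke7, Kd7, Kf6, Kd6, c5.
Count: 6.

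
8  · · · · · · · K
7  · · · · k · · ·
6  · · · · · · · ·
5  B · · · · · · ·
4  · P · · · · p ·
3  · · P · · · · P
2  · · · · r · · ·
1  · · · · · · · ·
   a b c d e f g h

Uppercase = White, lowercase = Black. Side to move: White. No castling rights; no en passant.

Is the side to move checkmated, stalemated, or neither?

neither

White to move; white king on h8.
In check: no.
Legal moves for White: Kg8, Kh7, Kg7, Bd8+, Bc7, Bb6, hxg4, b5, h4, c4.
White has 10 legal moves and is not in check → neither.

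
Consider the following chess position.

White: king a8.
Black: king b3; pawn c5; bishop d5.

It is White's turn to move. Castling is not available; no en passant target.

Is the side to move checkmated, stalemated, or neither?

neither

White to move; white king on a8.
In check: yes, from the black bishop on d5.
Legal moves for White: Kb8, Ka7.
White is in check but has 2 legal moves → neither.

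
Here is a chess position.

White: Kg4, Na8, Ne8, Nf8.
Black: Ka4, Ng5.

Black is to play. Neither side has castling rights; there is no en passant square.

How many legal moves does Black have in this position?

Black to move; king on a4.
In check: no.
Legal moves: Nh7, Nf7, Ne6, Ne4, Nh3, Nf3, Kb5, Ka5, Kb4, Kb3, Ka3.
Count: 11.

11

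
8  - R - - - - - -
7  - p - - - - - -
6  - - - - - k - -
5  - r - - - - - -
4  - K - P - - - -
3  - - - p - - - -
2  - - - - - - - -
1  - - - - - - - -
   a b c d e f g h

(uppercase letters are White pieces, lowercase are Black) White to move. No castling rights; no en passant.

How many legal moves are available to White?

White to move; king on b4.
In check: yes, from the black rook on b5.
Legal moves: Kxb5, Kc4, Ka4, Kc3, Ka3.
Count: 5.

5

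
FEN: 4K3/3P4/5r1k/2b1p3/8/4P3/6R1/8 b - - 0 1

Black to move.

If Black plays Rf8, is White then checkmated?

yes

After Rf8: white king on e8; in check: yes, from the black rook on f8.
King squares — d7: own pawn; e7: attacked by Bc5; f7: attacked by Rf8; d8: attacked by Rf8; f8: attacked by Bc5.
White has no legal moves → checkmate.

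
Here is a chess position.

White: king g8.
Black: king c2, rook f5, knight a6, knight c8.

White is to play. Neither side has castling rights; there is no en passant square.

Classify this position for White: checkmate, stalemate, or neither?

White to move; white king on g8.
In check: no.
Legal moves for White: Kh8, Kh7, Kg7.
White has 3 legal moves and is not in check → neither.

neither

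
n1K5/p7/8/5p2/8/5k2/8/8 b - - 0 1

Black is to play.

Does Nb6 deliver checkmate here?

After Nb6: white king on c8; in check: yes, from the black knight on b6.
White has 4 legal replies: Kd8, Kb8, Kc7, Kb7.
In check but a legal move exists → not checkmate.

no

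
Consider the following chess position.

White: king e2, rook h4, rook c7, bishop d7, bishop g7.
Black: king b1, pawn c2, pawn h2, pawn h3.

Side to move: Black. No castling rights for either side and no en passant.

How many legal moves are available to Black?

Black to move; king on b1.
In check: no.
Legal moves: Ka2, Kc1, h1=Q, h1=R, h1=B, h1=N, c1=Q, c1=R, c1=B, c1=N+.
Count: 10.

10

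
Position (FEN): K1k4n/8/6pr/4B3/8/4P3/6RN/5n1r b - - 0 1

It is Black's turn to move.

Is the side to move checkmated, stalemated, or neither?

neither

Black to move; black king on c8.
In check: no.
Legal moves for Black: Nf7, Kd8, Kd7, Rh7, Rh5, Rh4, Rh3, R6xh2, R1xh2, Rg1, Ng3, Nxe3, Nxh2, Nd2, g5.
Black has 15 legal moves and is not in check → neither.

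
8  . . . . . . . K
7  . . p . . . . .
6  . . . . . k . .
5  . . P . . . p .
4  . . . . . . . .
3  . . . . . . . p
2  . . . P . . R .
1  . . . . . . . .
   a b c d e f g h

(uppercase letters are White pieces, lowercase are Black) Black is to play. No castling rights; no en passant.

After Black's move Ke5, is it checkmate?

After Ke5: white king on h8; in check: no.
White is not in check, so this cannot be checkmate.

no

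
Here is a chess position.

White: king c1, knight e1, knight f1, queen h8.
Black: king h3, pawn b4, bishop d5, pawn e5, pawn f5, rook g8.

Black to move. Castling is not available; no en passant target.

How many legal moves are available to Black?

Black to move; king on h3.
In check: yes, from the white queen on h8.
Legal moves: Kg4, Rxh8.
Count: 2.

2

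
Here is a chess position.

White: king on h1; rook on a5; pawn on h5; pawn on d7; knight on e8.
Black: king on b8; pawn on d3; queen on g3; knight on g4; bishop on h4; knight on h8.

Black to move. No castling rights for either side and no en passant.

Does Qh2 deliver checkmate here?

After Qh2: white king on h1; in check: yes, from the black queen on h2.
King squares — g1: attacked by Qh2; g2: attacked by Qh2; h2: attacked by Ng4.
White has no legal moves → checkmate.

yes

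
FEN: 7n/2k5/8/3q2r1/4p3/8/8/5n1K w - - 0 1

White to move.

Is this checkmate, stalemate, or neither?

White to move; white king on h1.
In check: no.
King squares — g1: attacked by Rg5; g2: attacked by Rg5; h2: attacked by Nf1.
Legal moves for White: none.
Not in check and no legal moves → stalemate.

stalemate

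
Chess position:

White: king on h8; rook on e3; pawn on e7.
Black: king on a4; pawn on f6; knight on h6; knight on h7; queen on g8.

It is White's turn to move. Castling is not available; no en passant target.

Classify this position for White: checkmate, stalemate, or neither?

White to move; white king on h8.
In check: yes, from the black queen on g8.
King squares — g7: attacked by Qg8; h7: attacked by Qg8; g8: attacked by Nh6.
Legal moves for White: none.
In check with no legal moves → checkmate.

checkmate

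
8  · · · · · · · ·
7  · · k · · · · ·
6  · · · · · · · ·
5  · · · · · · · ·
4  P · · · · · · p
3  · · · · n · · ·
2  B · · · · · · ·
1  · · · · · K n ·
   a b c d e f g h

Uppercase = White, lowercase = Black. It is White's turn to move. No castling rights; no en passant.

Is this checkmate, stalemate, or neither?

neither

White to move; white king on f1.
In check: yes, from the black knight on e3.
Legal moves for White: Kf2, Kxg1, Ke1.
White is in check but has 3 legal moves → neither.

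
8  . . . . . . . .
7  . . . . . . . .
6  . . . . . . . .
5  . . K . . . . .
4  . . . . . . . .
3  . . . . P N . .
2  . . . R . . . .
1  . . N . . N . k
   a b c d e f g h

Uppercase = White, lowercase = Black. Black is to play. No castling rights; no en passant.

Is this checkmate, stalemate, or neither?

stalemate

Black to move; black king on h1.
In check: no.
King squares — g1: attacked by Nf3; g2: attacked by Rd2; h2: attacked by Nf1.
Legal moves for Black: none.
Not in check and no legal moves → stalemate.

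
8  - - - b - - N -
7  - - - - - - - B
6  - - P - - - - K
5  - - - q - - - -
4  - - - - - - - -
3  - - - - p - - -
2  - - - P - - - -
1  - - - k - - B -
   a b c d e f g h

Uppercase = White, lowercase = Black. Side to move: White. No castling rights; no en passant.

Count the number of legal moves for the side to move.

17

White to move; king on h6.
In check: no.
Legal moves: Ne7, Nf6, Bg6, Bf5, Be4, Bd3, Bc2+, Bb1, Kg7, Kg6, Bxe3, Bh2, Bf2, dxe3, c7, d3, d4.
Count: 17.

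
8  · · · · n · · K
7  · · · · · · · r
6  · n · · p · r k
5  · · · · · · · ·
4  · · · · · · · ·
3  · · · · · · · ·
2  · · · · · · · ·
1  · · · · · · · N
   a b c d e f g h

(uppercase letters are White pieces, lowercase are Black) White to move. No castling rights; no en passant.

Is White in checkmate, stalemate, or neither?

checkmate

White to move; white king on h8.
In check: yes, from the black rook on h7.
King squares — g7: attacked by Rg6; h7: attacked by Kh6; g8: attacked by Rg6.
Legal moves for White: none.
In check with no legal moves → checkmate.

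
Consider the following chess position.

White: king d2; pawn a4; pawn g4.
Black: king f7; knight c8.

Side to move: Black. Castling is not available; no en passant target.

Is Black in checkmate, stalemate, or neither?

neither

Black to move; black king on f7.
In check: no.
Legal moves for Black: Ne7, Na7, Nd6, Nb6, Kg8, Kf8, Ke8, Kg7, Ke7, Kg6, Kf6, Ke6.
Black has 12 legal moves and is not in check → neither.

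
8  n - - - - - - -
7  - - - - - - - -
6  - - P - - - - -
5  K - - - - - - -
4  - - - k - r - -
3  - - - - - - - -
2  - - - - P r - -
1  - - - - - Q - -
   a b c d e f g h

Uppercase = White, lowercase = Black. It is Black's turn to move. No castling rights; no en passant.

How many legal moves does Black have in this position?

Black to move; king on d4.
In check: no.
Legal moves: Nc7, Nb6, Rf8, Rf7, Rf6, Rf5+, Rh4, Rg4, Re4, R4f3, Ke5, Kd5, Kc5, Ke4, Kc4, Ke3, Kc3, R2f3, Rh2, Rg2, Rxe2, Rxf1.
Count: 22.

22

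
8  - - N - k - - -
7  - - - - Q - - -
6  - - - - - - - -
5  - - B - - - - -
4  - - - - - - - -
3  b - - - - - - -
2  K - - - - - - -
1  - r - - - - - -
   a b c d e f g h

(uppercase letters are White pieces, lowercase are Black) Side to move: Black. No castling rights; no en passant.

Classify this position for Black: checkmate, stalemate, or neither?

checkmate

Black to move; black king on e8.
In check: yes, from the white queen on e7.
King squares — d7: attacked by Qe7; e7: attacked by Bc5; f7: attacked by Qe7; d8: attacked by Qe7; f8: attacked by Qe7.
Legal moves for Black: none.
In check with no legal moves → checkmate.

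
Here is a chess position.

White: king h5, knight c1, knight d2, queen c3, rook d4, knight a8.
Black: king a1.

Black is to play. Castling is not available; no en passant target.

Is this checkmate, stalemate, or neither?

Black to move; black king on a1.
In check: yes, from the white queen on c3.
King squares — b1: attacked by Nd2; a2: attacked by Nc1; b2: attacked by Qc3.
Legal moves for Black: none.
In check with no legal moves → checkmate.

checkmate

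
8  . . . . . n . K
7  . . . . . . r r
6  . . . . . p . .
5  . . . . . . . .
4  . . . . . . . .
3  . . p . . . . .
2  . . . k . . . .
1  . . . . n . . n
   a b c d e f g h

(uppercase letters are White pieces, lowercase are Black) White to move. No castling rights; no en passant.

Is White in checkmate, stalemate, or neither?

White to move; white king on h8.
In check: yes, from the black rook on h7.
King squares — g7: attacked by Rh7; h7: attacked by Rg7; g8: attacked by Rg7.
Legal moves for White: none.
In check with no legal moves → checkmate.

checkmate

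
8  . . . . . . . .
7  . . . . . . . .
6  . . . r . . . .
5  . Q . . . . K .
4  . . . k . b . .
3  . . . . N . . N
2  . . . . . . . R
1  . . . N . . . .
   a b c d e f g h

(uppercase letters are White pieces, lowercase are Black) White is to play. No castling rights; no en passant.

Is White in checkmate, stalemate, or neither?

White to move; white king on g5.
In check: yes, from the black bishop on f4.
Legal moves for White: Kh5, Kf5, Kh4, Kg4, Kxf4, Nxf4.
White is in check but has 6 legal moves → neither.

neither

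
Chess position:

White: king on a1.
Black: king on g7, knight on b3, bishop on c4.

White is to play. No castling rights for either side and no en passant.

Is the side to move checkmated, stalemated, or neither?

neither

White to move; white king on a1.
In check: yes, from the black knight on b3.
King squares — b1: available; a2: available; b2: available.
Legal moves for White: Kb2, Ka2, Kb1.
White is in check but has 3 legal moves → neither.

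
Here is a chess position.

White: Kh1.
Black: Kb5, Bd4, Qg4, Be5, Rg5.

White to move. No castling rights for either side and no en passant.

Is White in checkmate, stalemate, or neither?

stalemate

White to move; white king on h1.
In check: no.
King squares — g1: attacked by Bd4; g2: attacked by Qg4; h2: attacked by Be5.
Legal moves for White: none.
Not in check and no legal moves → stalemate.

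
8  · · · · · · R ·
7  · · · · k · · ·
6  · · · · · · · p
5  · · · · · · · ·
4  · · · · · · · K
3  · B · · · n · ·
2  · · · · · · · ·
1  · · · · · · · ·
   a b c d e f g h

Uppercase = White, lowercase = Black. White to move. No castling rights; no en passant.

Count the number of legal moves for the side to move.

White to move; king on h4.
In check: yes, from the black knight on f3.
Legal moves: Kh5, Kg4, Kh3, Kg3.
Count: 4.

4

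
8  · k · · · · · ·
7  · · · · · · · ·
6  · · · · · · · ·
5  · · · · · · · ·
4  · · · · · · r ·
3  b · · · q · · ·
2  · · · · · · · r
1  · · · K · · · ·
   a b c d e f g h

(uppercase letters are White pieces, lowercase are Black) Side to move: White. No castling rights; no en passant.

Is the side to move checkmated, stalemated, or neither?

White to move; white king on d1.
In check: no.
King squares — c1: attacked by Ba3; e1: attacked by Qe3; c2: attacked by Rh2; d2: attacked by Rh2; e2: attacked by Rh2.
Legal moves for White: none.
Not in check and no legal moves → stalemate.

stalemate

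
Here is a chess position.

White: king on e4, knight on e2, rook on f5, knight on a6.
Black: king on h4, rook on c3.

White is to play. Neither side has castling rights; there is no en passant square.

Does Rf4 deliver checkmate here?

no

After Rf4: black king on h4; in check: yes, from the white rook on f4.
Black has 3 legal replies: Kh5, Kg5, Kh3.
In check but a legal move exists → not checkmate.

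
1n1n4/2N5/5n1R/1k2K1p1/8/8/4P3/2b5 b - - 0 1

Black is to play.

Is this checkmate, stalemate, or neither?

neither

Black to move; black king on b5.
In check: yes, from the white knight on c7.
King squares — a4: available; b4: available; c4: available; a5: available; c5: available; a6: attacked by Nc7; b6: available; c6: available.
Legal moves for Black: Kc6, Kb6, Kc5, Ka5, Kc4, Kb4, Ka4.
Black is in check but has 7 legal moves → neither.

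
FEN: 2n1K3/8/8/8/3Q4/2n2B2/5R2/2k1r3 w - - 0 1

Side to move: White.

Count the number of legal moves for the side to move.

White to move; king on e8.
In check: yes, from the black rook on e1.
Legal moves: Kf8, Kd8, Kf7, Kd7, Qe5, Qe4, Qe3+, Be4, Be2, Re2.
Count: 10.

10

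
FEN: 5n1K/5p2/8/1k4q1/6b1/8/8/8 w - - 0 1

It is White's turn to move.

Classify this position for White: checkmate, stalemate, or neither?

White to move; white king on h8.
In check: no.
King squares — g7: attacked by Qg5; h7: attacked by Nf8; g8: attacked by Qg5.
Legal moves for White: none.
Not in check and no legal moves → stalemate.

stalemate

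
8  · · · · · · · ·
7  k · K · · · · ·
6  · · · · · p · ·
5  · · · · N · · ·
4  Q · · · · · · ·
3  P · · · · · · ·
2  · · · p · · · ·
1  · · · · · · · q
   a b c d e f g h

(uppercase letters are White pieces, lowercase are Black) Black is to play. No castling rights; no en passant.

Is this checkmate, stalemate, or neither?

Black to move; black king on a7.
In check: yes, from the white queen on a4.
King squares — a6: attacked by Qa4; b6: attacked by Kc7; b7: attacked by Kc7; a8: attacked by Qa4; b8: attacked by Kc7.
Legal moves for Black: none.
In check with no legal moves → checkmate.

checkmate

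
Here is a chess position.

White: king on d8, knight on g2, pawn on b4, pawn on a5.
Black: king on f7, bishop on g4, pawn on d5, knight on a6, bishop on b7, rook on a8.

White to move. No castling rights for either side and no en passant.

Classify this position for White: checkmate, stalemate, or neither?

White to move; white king on d8.
In check: yes, from the black rook on a8.
King squares — c7: attacked by Na6; d7: attacked by Bg4; e7: attacked by Kf7; c8: attacked by Bg4; e8: attacked by Kf7.
Legal moves for White: none.
In check with no legal moves → checkmate.

checkmate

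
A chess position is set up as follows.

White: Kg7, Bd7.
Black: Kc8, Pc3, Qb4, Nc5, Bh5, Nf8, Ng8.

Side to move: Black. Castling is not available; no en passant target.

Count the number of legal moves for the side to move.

Black to move; king on c8.
In check: yes, from the white bishop on d7.
Legal moves: Kd8, Kb8, Kxd7, Kc7, Kb7, Nfxd7, Ncxd7.
Count: 7.

7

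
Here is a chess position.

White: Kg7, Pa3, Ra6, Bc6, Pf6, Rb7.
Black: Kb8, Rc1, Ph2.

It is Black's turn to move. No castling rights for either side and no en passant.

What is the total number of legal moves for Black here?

1

Black to move; king on b8.
In check: yes, from the white rook on b7.
Legal moves: Kc8.
Count: 1.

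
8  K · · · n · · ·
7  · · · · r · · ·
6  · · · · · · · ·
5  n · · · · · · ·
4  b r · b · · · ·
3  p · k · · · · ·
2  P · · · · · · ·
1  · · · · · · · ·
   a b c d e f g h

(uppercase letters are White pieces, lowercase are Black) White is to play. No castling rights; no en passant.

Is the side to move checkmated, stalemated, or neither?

White to move; white king on a8.
In check: no.
King squares — a7: attacked by Bd4; b7: attacked by Rb4; b8: attacked by Rb4.
Legal moves for White: none.
Not in check and no legal moves → stalemate.

stalemate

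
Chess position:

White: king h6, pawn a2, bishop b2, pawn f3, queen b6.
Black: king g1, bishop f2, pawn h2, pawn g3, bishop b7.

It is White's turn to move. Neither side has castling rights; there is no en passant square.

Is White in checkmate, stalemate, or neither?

neither

White to move; white king on h6.
In check: no.
Legal moves for White include: Kh7, Kg7, Kg6, Kh5, Kg5, Qd8, Qc7, Qxb7, Qa7, Qg6, Qf6, Qe6, Qd6, Qc6, Qa6, Qc5, Qb5, Qa5, ... (list truncated; more exist).
White has legal moves and is not in check → neither.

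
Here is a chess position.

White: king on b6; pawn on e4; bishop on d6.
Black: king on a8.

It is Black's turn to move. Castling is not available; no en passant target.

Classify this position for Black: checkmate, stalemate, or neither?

Black to move; black king on a8.
In check: no.
King squares — a7: attacked by Kb6; b7: attacked by Kb6; b8: attacked by Bd6.
Legal moves for Black: none.
Not in check and no legal moves → stalemate.

stalemate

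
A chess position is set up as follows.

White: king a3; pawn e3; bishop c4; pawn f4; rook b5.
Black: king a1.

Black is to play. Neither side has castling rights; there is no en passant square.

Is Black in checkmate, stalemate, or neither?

Black to move; black king on a1.
In check: no.
King squares — b1: attacked by Rb5; a2: attacked by Ka3; b2: attacked by Ka3.
Legal moves for Black: none.
Not in check and no legal moves → stalemate.

stalemate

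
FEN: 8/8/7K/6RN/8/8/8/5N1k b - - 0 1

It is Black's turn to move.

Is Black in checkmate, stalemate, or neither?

Black to move; black king on h1.
In check: no.
King squares — g1: attacked by Rg5; g2: attacked by Rg5; h2: attacked by Nf1.
Legal moves for Black: none.
Not in check and no legal moves → stalemate.

stalemate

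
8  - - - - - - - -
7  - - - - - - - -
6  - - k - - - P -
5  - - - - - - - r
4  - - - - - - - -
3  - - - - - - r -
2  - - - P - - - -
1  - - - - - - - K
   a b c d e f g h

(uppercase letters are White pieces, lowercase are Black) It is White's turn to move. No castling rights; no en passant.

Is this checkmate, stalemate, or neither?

White to move; white king on h1.
In check: yes, from the black rook on h5.
King squares — g1: attacked by Rg3; g2: attacked by Rg3; h2: attacked by Rh5.
Legal moves for White: none.
In check with no legal moves → checkmate.

checkmate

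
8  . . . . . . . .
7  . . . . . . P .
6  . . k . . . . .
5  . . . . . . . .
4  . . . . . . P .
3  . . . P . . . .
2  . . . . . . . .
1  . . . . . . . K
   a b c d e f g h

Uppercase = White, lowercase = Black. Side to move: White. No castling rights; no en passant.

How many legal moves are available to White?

9

White to move; king on h1.
In check: no.
Legal moves: Kh2, Kg2, Kg1, g8=Q, g8=R, g8=B, g8=N, g5, d4.
Count: 9.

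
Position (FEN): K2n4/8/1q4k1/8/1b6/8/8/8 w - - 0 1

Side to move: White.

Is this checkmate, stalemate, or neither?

White to move; white king on a8.
In check: no.
King squares — a7: attacked by Qb6; b7: attacked by Qb6; b8: attacked by Qb6.
Legal moves for White: none.
Not in check and no legal moves → stalemate.

stalemate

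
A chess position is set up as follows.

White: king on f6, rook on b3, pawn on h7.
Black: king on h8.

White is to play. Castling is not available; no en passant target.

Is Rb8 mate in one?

After Rb8: black king on h8; in check: yes, from the white rook on b8.
Black has 1 legal reply: Kxh7.
In check but a legal move exists → not checkmate.

no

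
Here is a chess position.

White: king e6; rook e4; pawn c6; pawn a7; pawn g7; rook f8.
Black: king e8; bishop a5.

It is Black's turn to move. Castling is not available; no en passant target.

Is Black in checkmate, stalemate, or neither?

Black to move; black king on e8.
In check: yes, from the white rook on f8.
King squares — d7: attacked by Pc6; e7: attacked by Ke6; f7: attacked by Ke6; d8: attacked by Rf8; f8: attacked by Pg7.
Legal moves for Black: none.
In check with no legal moves → checkmate.

checkmate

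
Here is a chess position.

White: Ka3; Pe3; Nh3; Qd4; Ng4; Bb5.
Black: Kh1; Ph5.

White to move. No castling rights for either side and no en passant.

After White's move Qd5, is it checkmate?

After Qd5: black king on h1; in check: yes, from the white queen on d5.
King squares — g1: attacked by Nh3; g2: attacked by Qd5; h2: attacked by Ng4.
Black has no legal moves → checkmate.

yes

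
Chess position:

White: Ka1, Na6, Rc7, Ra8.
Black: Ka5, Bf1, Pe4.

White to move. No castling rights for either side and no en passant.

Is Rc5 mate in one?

After Rc5: black king on a5; in check: yes, from the white rook on c5.
Black has 3 legal replies: Kb6, Ka4, Bb5.
In check but a legal move exists → not checkmate.

no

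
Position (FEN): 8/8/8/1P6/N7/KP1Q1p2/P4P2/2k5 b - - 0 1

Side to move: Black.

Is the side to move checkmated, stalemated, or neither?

Black to move; black king on c1.
In check: no.
King squares — b1: attacked by Qd3; d1: attacked by Qd3; b2: attacked by Ka3; c2: attacked by Qd3; d2: attacked by Qd3.
Legal moves for Black: none.
Not in check and no legal moves → stalemate.

stalemate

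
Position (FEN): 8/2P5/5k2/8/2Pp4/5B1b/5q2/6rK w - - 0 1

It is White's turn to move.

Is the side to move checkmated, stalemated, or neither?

White to move; white king on h1.
In check: yes, from the black rook on g1.
King squares — g1: attacked by Qf2; g2: attacked by Rg1; h2: attacked by Qf2.
Legal moves for White: none.
In check with no legal moves → checkmate.

checkmate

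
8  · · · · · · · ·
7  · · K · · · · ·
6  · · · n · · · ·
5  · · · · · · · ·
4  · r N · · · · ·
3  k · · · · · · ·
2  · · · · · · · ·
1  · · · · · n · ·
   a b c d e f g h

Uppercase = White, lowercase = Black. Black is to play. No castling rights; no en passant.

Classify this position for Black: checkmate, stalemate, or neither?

neither

Black to move; black king on a3.
In check: yes, from the white knight on c4.
King squares — a2: available; b2: attacked by Nc4; b3: available; a4: available; b4: own rook.
Legal moves for Black: Ka4, Kb3, Ka2, Nxc4, Rxc4+.
Black is in check but has 5 legal moves → neither.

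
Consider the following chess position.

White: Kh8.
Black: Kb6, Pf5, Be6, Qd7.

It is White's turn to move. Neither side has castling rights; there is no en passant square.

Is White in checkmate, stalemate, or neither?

stalemate

White to move; white king on h8.
In check: no.
King squares — g7: attacked by Qd7; h7: attacked by Qd7; g8: attacked by Be6.
Legal moves for White: none.
Not in check and no legal moves → stalemate.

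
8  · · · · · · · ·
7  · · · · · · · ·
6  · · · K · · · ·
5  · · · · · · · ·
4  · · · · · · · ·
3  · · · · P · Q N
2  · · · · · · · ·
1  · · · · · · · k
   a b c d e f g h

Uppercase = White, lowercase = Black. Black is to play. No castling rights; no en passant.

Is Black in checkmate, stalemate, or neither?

Black to move; black king on h1.
In check: no.
King squares — g1: attacked by Qg3; g2: attacked by Qg3; h2: attacked by Qg3.
Legal moves for Black: none.
Not in check and no legal moves → stalemate.

stalemate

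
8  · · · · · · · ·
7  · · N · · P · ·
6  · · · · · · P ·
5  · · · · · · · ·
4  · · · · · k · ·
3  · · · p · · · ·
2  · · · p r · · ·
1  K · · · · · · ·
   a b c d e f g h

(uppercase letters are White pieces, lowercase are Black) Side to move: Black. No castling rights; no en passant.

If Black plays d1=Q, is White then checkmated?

yes

After d1=Q: white king on a1; in check: yes, from the black queen on d1.
King squares — b1: attacked by Qd1; a2: attacked by Re2; b2: attacked by Re2.
White has no legal moves → checkmate.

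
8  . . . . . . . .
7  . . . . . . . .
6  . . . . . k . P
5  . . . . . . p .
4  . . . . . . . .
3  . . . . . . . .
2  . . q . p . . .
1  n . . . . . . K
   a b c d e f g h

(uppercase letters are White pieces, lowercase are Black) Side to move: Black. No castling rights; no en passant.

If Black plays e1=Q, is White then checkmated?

After e1=Q: white king on h1; in check: yes, from the black queen on e1.
King squares — g1: attacked by Qe1; g2: attacked by Qc2; h2: attacked by Qc2.
White has no legal moves → checkmate.

yes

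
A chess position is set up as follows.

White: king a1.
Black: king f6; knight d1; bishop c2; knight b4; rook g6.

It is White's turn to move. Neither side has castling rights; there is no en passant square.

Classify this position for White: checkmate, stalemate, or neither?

stalemate

White to move; white king on a1.
In check: no.
King squares — b1: attacked by Bc2; a2: attacked by Nb4; b2: attacked by Nd1.
Legal moves for White: none.
Not in check and no legal moves → stalemate.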